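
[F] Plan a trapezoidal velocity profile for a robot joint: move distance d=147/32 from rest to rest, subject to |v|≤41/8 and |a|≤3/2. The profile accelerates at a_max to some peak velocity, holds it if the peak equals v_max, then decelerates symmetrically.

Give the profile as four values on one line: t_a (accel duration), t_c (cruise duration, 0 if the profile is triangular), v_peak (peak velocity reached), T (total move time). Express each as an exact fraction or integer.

vₘ²/aₘ = (41/8)²/(3/2) = 1681/96
147/32 < 1681/96 → triangular
v_peak = √(147/32·3/2) = √(441/64) = 21/8
t_a = (21/8)/(3/2) = 7/4; t_c = 0
T = 2·7/4 = 7/2

t_a=7/4 t_c=0 v_peak=21/8 T=7/2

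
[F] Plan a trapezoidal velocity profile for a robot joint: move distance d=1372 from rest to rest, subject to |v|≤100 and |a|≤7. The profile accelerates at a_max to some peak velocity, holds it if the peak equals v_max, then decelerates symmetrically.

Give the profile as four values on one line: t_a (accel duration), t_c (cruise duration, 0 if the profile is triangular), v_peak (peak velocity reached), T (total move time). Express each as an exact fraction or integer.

t_a=14 t_c=0 v_peak=98 T=28

vₘ²/aₘ = 100²/7 = 10000/7
1372 < 10000/7 so t_c = 0
v_peak = √(1372·7) = √9604 = 98
t_a = 98/7 = 14; t_c = 0
T = 2·14 = 28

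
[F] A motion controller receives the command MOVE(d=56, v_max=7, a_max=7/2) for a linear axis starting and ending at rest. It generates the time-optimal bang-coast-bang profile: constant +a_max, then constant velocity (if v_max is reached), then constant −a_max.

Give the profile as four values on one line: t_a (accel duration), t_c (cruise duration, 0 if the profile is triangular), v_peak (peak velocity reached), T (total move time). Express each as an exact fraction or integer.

vₘ²/aₘ = 7²/(7/2) = 14
56 ≥ 14 so v_max reached
t_a = 7/(7/2) = 2; v_peak = 7
d_cruise = 56 − 14 = 42; t_c = 42/7 = 6
T = 2·2 + 6 = 10

t_a=2 t_c=6 v_peak=7 T=10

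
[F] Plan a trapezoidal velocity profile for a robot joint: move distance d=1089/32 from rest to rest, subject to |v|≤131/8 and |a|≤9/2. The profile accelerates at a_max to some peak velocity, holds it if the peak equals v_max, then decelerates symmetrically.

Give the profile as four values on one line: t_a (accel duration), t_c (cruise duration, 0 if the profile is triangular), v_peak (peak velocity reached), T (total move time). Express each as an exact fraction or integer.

(v_max)²/a_max = (131/8)²/(9/2) = 17161/288
1089/32 < 17161/288 ⇒ no cruise
v_peak = √(1089/32·9/2) = √(9801/64) = 99/8
t_a = (99/8)/(9/2) = 11/4; t_c = 0
T = 2·11/4 = 11/2

t_a=11/4 t_c=0 v_peak=99/8 T=11/2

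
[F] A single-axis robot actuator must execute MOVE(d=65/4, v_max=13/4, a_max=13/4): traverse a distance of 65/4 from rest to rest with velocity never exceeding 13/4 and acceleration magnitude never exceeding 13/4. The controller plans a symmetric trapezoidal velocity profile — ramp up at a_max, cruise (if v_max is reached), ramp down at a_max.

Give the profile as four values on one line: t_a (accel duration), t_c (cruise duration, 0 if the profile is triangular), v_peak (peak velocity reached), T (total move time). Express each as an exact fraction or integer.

v_max²/a_max = (13/4)²/(13/4) = 13/4
65/4 ≥ 13/4 → trapezoidal
t_a = (13/4)/(13/4) = 1; v_peak = 13/4
d_cruise = 65/4 − 13/4 = 13; t_c = 13/(13/4) = 4
T = 2·1 + 4 = 6

t_a=1 t_c=4 v_peak=13/4 T=6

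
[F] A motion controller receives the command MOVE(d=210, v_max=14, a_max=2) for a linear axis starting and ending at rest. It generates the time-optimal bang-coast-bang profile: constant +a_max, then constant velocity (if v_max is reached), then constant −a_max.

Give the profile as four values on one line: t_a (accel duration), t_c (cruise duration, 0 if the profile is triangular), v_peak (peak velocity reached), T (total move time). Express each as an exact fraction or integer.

t_a=7 t_c=8 v_peak=14 T=22

(v_max)²/a_max = 14²/2 = 98
210 ≥ 98 ⇒ cruise phase
t_a = 14/2 = 7; v_peak = 14
d_cruise = 210 − 98 = 112; t_c = 112/14 = 8
T = 2·7 + 8 = 22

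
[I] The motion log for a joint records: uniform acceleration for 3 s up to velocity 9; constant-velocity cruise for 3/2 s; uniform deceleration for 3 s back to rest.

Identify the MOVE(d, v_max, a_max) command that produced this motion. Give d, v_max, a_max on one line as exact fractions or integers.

a_max = 9/3 = 3
d_a = ½·9·3 = 27/2; d_c = 9·3/2 = 27/2
d = 2·27/2 + 27/2 = 81/2
t_c = 3/2 > 0 so v_max = 9

d=81/2 v_max=9 a_max=3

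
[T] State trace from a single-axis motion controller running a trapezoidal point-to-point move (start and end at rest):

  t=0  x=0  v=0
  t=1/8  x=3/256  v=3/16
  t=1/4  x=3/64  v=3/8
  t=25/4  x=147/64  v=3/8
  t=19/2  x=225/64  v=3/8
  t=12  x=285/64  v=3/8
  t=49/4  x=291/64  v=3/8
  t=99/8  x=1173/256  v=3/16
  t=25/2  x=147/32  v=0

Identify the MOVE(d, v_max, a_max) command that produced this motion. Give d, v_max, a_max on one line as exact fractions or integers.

final state: t=25/2, x=147/32, v=0 → d = 147/32
a_max = (3/16−0)/(1/8−0) = 3/2
max v = 3/8 over t∈[1/4,49/4] → v_max = 3/8
check: 3/8·(1/4+12) = 147/32 ✓

d=147/32 v_max=3/8 a_max=3/2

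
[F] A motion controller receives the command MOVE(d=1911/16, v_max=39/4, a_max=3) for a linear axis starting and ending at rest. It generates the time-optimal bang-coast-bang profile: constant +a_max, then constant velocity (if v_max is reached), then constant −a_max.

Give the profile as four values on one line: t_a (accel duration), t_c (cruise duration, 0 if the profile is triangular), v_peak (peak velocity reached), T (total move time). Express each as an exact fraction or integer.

vₘ²/aₘ = (39/4)²/3 = 507/16
1911/16 ≥ 507/16 ⇒ cruise phase
t_a = (39/4)/3 = 13/4; v_peak = 39/4
d_cruise = 1911/16 − 507/16 = 351/4; t_c = (351/4)/(39/4) = 9
T = 2·13/4 + 9 = 31/2

t_a=13/4 t_c=9 v_peak=39/4 T=31/2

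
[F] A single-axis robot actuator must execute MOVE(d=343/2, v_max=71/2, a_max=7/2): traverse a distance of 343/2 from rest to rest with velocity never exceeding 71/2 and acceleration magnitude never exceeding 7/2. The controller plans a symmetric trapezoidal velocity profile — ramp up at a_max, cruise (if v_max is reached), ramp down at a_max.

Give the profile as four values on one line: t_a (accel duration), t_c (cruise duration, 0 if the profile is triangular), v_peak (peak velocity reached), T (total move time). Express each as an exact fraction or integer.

t_a=7 t_c=0 v_peak=49/2 T=14

v_max²/a_max = (71/2)²/(7/2) = 5041/14
343/2 < 5041/14 so t_c = 0
v_peak = √(343/2·7/2) = √(2401/4) = 49/2
t_a = (49/2)/(7/2) = 7; t_c = 0
T = 2·7 = 14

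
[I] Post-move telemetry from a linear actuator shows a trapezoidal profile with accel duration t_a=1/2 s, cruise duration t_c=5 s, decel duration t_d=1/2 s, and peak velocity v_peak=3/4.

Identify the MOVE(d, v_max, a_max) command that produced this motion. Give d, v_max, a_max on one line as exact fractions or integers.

a_max = (3/4)/(1/2) = 3/2
d_a = ½·3/4·1/2 = 3/16; d_c = 3/4·5 = 15/4
d = 2·3/16 + 15/4 = 33/8
t_c = 5 > 0 ⇒ limit active, v_max = 3/4

d=33/8 v_max=3/4 a_max=3/2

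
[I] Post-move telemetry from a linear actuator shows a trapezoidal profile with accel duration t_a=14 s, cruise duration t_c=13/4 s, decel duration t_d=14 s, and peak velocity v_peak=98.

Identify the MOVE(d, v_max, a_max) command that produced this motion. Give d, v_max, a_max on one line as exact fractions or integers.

d=3381/2 v_max=98 a_max=7

a_max = 98/14 = 7
d_a = ½·98·14 = 686; d_c = 98·13/4 = 637/2
d = 2·686 + 637/2 = 3381/2
t_c = 13/4 > 0 so v_max = 98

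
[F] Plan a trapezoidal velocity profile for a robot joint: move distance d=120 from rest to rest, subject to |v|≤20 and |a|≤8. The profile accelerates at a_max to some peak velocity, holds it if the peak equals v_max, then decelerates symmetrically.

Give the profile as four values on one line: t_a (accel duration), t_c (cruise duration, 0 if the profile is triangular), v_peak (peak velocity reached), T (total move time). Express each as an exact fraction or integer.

v_max²/a_max = 20²/8 = 50
120 ≥ 50 → trapezoidal
t_a = 20/8 = 5/2; v_peak = 20
d_cruise = 120 − 50 = 70; t_c = 70/20 = 7/2
T = 2·5/2 + 7/2 = 17/2

t_a=5/2 t_c=7/2 v_peak=20 T=17/2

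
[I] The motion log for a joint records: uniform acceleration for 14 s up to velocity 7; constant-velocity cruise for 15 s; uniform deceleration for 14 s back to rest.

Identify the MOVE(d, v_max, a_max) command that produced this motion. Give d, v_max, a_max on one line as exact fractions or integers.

a_max = 7/14 = 1/2
d_a = ½·7·14 = 49; d_c = 7·15 = 105
d = 2·49 + 105 = 203
t_c = 15 > 0 → v_max = v_peak = 7

d=203 v_max=7 a_max=1/2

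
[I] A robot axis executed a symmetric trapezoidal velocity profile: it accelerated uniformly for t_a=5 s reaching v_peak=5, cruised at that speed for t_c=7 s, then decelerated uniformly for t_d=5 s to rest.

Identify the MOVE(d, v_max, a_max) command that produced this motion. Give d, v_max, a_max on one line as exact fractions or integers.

d=60 v_max=5 a_max=1

a_max = 5/5 = 1
d_a = ½·5·5 = 25/2; d_c = 5·7 = 35
d = 2·25/2 + 35 = 60
t_c = 7 > 0 → v_max = v_peak = 5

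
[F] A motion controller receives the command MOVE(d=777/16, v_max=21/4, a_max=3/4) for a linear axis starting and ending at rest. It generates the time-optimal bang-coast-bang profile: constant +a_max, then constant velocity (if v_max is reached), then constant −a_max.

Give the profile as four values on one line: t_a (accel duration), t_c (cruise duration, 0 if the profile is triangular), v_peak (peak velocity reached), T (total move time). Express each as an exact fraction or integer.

t_a=7 t_c=9/4 v_peak=21/4 T=65/4

v_max²/a_max = (21/4)²/(3/4) = 147/4
777/16 ≥ 147/4 ⇒ cruise phase
t_a = (21/4)/(3/4) = 7; v_peak = 21/4
d_cruise = 777/16 − 147/4 = 189/16; t_c = (189/16)/(21/4) = 9/4
T = 2·7 + 9/4 = 65/4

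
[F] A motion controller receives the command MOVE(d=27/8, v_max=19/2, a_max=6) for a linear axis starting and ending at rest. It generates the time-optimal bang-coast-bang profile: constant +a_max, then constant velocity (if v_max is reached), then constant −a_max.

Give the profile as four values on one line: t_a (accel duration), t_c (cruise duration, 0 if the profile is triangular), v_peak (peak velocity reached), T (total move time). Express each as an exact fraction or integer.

(v_max)²/a_max = (19/2)²/6 = 361/24
27/8 < 361/24 ⇒ no cruise
v_peak = √(27/8·6) = √(81/4) = 9/2
t_a = (9/2)/6 = 3/4; t_c = 0
T = 2·3/4 = 3/2

t_a=3/4 t_c=0 v_peak=9/2 T=3/2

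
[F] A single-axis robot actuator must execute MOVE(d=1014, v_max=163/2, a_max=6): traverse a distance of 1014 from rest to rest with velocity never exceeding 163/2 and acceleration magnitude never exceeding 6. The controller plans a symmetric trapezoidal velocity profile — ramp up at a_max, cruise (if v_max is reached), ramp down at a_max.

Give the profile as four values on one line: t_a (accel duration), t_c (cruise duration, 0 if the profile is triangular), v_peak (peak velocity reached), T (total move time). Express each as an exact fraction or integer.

t_a=13 t_c=0 v_peak=78 T=26

(v_max)²/a_max = (163/2)²/6 = 26569/24
1014 < 26569/24 so t_c = 0
v_peak = √(1014·6) = √6084 = 78
t_a = 78/6 = 13; t_c = 0
T = 2·13 = 26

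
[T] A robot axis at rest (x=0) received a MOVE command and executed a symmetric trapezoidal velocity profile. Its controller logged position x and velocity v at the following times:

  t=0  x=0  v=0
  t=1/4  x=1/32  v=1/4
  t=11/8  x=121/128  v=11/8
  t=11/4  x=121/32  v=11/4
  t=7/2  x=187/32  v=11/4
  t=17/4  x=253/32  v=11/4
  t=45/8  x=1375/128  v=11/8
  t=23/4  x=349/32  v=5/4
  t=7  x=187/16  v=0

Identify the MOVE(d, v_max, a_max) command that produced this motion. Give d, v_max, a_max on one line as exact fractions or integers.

final state: t=7, x=187/16, v=0 → d = 187/16
a_max = (1/4−0)/(1/4−0) = 1
max v = 11/4 over t∈[11/4,17/4] → v_max = 11/4
check: 11/4·(11/4+3/2) = 187/16 ✓

d=187/16 v_max=11/4 a_max=1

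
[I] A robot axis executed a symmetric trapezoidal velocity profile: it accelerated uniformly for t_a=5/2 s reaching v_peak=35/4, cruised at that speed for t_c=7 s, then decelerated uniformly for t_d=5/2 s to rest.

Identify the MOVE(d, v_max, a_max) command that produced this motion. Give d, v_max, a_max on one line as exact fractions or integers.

a_max = (35/4)/(5/2) = 7/2
d_a = ½·35/4·5/2 = 175/16; d_c = 35/4·7 = 245/4
d = 2·175/16 + 245/4 = 665/8
t_c = 7 > 0 ⇒ limit active, v_max = 35/4

d=665/8 v_max=35/4 a_max=7/2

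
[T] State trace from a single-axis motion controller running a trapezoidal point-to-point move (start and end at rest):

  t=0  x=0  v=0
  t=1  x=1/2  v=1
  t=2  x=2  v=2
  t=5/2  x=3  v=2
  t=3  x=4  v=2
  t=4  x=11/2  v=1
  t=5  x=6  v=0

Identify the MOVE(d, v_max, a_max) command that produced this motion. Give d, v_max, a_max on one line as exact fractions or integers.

final state: t=5, x=6, v=0 → d = 6
a_max = (1−0)/(1−0) = 1
max v = 2 over t∈[2,3] → v_max = 2
check: 2·(2+1) = 6 ✓

d=6 v_max=2 a_max=1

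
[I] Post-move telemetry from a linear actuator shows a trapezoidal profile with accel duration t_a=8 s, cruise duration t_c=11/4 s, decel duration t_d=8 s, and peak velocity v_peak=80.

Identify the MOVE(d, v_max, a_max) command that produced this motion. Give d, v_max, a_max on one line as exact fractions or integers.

a_max = 80/8 = 10
d_a = ½·80·8 = 320; d_c = 80·11/4 = 220
d = 2·320 + 220 = 860
t_c = 11/4 > 0 → v_max = v_peak = 80

d=860 v_max=80 a_max=10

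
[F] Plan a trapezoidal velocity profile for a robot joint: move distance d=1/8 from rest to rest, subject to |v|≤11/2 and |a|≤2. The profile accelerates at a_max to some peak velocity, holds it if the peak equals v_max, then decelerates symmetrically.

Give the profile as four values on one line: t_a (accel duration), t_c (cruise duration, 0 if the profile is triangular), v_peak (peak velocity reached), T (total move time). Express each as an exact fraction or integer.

t_a=1/4 t_c=0 v_peak=1/2 T=1/2

v_max²/a_max = (11/2)²/2 = 121/8
1/8 < 121/8 → triangular
v_peak = √(1/8·2) = √(1/4) = 1/2
t_a = (1/2)/2 = 1/4; t_c = 0
T = 2·1/4 = 1/2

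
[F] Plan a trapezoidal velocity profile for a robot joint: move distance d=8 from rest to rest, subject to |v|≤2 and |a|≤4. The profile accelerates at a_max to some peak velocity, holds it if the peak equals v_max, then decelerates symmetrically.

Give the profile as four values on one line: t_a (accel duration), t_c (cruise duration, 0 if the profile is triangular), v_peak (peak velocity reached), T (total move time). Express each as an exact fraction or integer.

v_max²/a_max = 2²/4 = 1
8 ≥ 1 ⇒ cruise phase
t_a = 2/4 = 1/2; v_peak = 2
d_cruise = 8 − 1 = 7; t_c = 7/2
T = 2·1/2 + 7/2 = 9/2

t_a=1/2 t_c=7/2 v_peak=2 T=9/2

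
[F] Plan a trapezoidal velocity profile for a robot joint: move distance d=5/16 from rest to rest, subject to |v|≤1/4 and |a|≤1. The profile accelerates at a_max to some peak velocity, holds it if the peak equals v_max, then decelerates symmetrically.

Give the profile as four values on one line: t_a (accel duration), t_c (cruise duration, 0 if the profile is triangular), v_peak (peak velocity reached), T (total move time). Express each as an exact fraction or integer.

v_max²/a_max = (1/4)²/1 = 1/16
5/16 ≥ 1/16 ⇒ cruise phase
t_a = (1/4)/1 = 1/4; v_peak = 1/4
d_cruise = 5/16 − 1/16 = 1/4; t_c = (1/4)/(1/4) = 1
T = 2·1/4 + 1 = 3/2

t_a=1/4 t_c=1 v_peak=1/4 T=3/2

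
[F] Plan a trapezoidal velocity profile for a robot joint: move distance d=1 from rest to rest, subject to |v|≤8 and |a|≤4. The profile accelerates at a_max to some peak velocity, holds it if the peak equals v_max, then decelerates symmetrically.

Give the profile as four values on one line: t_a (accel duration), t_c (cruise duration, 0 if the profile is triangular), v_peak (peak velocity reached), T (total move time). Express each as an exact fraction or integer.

(v_max)²/a_max = 8²/4 = 16
1 < 16 so t_c = 0
v_peak = √(1·4) = √4 = 2
t_a = 2/4 = 1/2; t_c = 0
T = 2·1/2 = 1

t_a=1/2 t_c=0 v_peak=2 T=1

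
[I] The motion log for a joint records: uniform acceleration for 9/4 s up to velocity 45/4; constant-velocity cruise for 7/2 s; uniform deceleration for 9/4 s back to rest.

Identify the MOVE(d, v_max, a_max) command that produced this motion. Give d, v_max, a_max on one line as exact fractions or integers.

a_max = (45/4)/(9/4) = 5
d_a = ½·45/4·9/4 = 405/32; d_c = 45/4·7/2 = 315/8
d = 2·405/32 + 315/8 = 1035/16
t_c = 7/2 > 0 so v_max = 45/4

d=1035/16 v_max=45/4 a_max=5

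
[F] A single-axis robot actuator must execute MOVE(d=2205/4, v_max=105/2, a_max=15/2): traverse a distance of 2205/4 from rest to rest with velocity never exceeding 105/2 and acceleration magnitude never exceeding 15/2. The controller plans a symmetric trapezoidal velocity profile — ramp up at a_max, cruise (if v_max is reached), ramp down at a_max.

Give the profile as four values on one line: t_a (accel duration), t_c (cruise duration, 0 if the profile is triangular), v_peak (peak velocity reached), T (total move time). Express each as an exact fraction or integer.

(v_max)²/a_max = (105/2)²/(15/2) = 735/2
2205/4 ≥ 735/2 so v_max reached
t_a = (105/2)/(15/2) = 7; v_peak = 105/2
d_cruise = 2205/4 − 735/2 = 735/4; t_c = (735/4)/(105/2) = 7/2
T = 2·7 + 7/2 = 35/2

t_a=7 t_c=7/2 v_peak=105/2 T=35/2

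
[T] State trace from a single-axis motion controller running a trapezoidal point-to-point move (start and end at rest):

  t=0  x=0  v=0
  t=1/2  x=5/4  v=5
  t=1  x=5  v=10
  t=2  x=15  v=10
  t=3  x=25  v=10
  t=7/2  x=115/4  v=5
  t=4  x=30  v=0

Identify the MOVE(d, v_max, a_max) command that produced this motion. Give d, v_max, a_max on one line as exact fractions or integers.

d=30 v_max=10 a_max=10

final state: t=4, x=30, v=0 → d = 30
a_max = (5−0)/(1/2−0) = 10
max v = 10 over t∈[1,3] → v_max = 10
check: 10·(1+2) = 30 ✓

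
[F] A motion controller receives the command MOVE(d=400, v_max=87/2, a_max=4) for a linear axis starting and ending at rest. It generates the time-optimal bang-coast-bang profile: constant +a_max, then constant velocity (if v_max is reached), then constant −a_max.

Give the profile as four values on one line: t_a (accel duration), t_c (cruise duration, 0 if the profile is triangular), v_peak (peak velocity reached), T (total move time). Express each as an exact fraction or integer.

v_max²/a_max = (87/2)²/4 = 7569/16
400 < 7569/16 so t_c = 0
v_peak = √(400·4) = √1600 = 40
t_a = 40/4 = 10; t_c = 0
T = 2·10 = 20

t_a=10 t_c=0 v_peak=40 T=20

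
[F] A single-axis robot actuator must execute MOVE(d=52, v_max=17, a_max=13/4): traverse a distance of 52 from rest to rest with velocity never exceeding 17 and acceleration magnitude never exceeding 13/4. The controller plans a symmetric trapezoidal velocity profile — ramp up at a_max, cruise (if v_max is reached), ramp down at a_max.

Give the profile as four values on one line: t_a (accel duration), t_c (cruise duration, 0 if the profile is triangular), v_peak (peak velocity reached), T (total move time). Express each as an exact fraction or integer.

(v_max)²/a_max = 17²/(13/4) = 1156/13
52 < 1156/13 so t_c = 0
v_peak = √(52·13/4) = √169 = 13
t_a = 13/(13/4) = 4; t_c = 0
T = 2·4 = 8

t_a=4 t_c=0 v_peak=13 T=8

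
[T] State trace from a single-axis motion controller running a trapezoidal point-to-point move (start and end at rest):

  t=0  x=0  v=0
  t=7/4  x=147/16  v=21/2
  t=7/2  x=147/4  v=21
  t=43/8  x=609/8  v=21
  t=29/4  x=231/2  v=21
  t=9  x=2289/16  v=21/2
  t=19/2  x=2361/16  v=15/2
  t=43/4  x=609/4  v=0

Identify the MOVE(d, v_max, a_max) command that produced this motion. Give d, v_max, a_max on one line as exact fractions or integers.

d=609/4 v_max=21 a_max=6

final state: t=43/4, x=609/4, v=0 → d = 609/4
a_max = (21/2−0)/(7/4−0) = 6
max v = 21 over t∈[7/2,29/4] → v_max = 21
check: 21·(7/2+15/4) = 609/4 ✓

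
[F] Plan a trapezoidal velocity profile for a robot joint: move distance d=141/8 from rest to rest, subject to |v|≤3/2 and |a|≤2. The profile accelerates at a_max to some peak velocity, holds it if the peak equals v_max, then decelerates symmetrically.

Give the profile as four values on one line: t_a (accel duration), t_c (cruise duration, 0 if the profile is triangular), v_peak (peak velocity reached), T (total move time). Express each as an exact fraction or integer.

(v_max)²/a_max = (3/2)²/2 = 9/8
141/8 ≥ 9/8 ⇒ cruise phase
t_a = (3/2)/2 = 3/4; v_peak = 3/2
d_cruise = 141/8 − 9/8 = 33/2; t_c = (33/2)/(3/2) = 11
T = 2·3/4 + 11 = 25/2

t_a=3/4 t_c=11 v_peak=3/2 T=25/2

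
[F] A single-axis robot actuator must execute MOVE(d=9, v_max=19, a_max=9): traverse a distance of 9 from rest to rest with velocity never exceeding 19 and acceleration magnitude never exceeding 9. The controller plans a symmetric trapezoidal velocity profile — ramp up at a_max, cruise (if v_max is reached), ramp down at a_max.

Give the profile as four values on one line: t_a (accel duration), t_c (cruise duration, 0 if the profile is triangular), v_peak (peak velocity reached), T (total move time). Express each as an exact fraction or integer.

v_max²/a_max = 19²/9 = 361/9
9 < 361/9 → triangular
v_peak = √(9·9) = √81 = 9
t_a = 9/9 = 1; t_c = 0
T = 2·1 = 2

t_a=1 t_c=0 v_peak=9 T=2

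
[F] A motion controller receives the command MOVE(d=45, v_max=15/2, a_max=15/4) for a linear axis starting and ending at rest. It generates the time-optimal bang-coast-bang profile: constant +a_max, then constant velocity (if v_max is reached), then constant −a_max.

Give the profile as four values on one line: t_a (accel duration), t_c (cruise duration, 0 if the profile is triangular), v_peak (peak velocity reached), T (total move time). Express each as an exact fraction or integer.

vₘ²/aₘ = (15/2)²/(15/4) = 15
45 ≥ 15 → trapezoidal
t_a = (15/2)/(15/4) = 2; v_peak = 15/2
d_cruise = 45 − 15 = 30; t_c = 30/(15/2) = 4
T = 2·2 + 4 = 8

t_a=2 t_c=4 v_peak=15/2 T=8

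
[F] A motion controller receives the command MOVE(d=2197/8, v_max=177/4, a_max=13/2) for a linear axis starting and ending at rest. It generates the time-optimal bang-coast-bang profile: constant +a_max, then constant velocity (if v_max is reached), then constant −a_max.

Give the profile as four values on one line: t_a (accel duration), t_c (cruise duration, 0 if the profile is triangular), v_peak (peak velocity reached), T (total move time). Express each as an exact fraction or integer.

(v_max)²/a_max = (177/4)²/(13/2) = 31329/104
2197/8 < 31329/104 so t_c = 0
v_peak = √(2197/8·13/2) = √(28561/16) = 169/4
t_a = (169/4)/(13/2) = 13/2; t_c = 0
T = 2·13/2 = 13

t_a=13/2 t_c=0 v_peak=169/4 T=13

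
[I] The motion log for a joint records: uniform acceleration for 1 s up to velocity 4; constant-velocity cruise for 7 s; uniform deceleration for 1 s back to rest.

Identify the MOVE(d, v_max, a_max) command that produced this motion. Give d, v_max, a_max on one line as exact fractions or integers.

a_max = 4/1 = 4
d_a = ½·4·1 = 2; d_c = 4·7 = 28
d = 2·2 + 28 = 32
t_c = 7 > 0 ⇒ limit active, v_max = 4

d=32 v_max=4 a_max=4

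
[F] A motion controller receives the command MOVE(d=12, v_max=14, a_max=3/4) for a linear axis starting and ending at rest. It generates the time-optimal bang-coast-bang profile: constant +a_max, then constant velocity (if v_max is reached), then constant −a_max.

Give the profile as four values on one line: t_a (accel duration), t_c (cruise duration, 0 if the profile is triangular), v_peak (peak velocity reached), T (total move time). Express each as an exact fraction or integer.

t_a=4 t_c=0 v_peak=3 T=8

(v_max)²/a_max = 14²/(3/4) = 784/3
12 < 784/3 ⇒ no cruise
v_peak = √(12·3/4) = √9 = 3
t_a = 3/(3/4) = 4; t_c = 0
T = 2·4 = 8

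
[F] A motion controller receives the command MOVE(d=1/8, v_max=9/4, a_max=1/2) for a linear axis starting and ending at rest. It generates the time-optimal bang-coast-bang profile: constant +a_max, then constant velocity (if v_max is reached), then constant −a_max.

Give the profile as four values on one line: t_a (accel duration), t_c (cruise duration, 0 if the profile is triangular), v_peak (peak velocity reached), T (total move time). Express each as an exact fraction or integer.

t_a=1/2 t_c=0 v_peak=1/4 T=1

(v_max)²/a_max = (9/4)²/(1/2) = 81/8
1/8 < 81/8 → triangular
v_peak = √(1/8·1/2) = √(1/16) = 1/4
t_a = (1/4)/(1/2) = 1/2; t_c = 0
T = 2·1/2 = 1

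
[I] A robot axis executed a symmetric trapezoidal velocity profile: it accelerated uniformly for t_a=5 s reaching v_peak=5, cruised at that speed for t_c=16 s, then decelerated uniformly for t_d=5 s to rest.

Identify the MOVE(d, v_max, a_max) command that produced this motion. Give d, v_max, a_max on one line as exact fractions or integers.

a_max = 5/5 = 1
d_a = ½·5·5 = 25/2; d_c = 5·16 = 80
d = 2·25/2 + 80 = 105
t_c = 16 > 0 → v_max = v_peak = 5

d=105 v_max=5 a_max=1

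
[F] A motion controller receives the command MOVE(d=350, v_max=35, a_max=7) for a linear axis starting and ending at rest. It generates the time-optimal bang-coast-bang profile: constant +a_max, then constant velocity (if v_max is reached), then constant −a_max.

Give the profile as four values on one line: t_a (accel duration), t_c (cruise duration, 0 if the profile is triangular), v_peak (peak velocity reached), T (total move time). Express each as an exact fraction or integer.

t_a=5 t_c=5 v_peak=35 T=15

(v_max)²/a_max = 35²/7 = 175
350 ≥ 175 so v_max reached
t_a = 35/7 = 5; v_peak = 35
d_cruise = 350 − 175 = 175; t_c = 175/35 = 5
T = 2·5 + 5 = 15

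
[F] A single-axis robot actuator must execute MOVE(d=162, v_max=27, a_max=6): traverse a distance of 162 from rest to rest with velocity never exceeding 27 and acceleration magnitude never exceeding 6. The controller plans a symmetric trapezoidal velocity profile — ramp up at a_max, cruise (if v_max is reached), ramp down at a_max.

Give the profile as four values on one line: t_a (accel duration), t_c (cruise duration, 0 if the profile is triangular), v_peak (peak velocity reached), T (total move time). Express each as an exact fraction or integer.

t_a=9/2 t_c=3/2 v_peak=27 T=21/2

(v_max)²/a_max = 27²/6 = 243/2
162 ≥ 243/2 ⇒ cruise phase
t_a = 27/6 = 9/2; v_peak = 27
d_cruise = 162 − 243/2 = 81/2; t_c = (81/2)/27 = 3/2
T = 2·9/2 + 3/2 = 21/2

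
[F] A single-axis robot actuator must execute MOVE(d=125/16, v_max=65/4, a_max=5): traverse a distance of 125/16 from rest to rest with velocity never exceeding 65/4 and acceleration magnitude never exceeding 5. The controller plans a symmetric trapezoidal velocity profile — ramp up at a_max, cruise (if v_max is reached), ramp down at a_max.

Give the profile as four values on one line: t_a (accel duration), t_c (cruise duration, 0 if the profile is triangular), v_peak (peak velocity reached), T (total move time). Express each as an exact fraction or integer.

t_a=5/4 t_c=0 v_peak=25/4 T=5/2

(v_max)²/a_max = (65/4)²/5 = 845/16
125/16 < 845/16 → triangular
v_peak = √(125/16·5) = √(625/16) = 25/4
t_a = (25/4)/5 = 5/4; t_c = 0
T = 2·5/4 = 5/2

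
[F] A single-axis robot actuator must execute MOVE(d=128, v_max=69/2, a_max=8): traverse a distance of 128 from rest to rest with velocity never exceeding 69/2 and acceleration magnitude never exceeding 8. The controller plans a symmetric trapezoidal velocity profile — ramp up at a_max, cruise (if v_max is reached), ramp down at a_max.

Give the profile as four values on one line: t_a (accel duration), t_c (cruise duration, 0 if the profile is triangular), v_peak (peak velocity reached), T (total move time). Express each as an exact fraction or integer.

t_a=4 t_c=0 v_peak=32 T=8

vₘ²/aₘ = (69/2)²/8 = 4761/32
128 < 4761/32 → triangular
v_peak = √(128·8) = √1024 = 32
t_a = 32/8 = 4; t_c = 0
T = 2·4 = 8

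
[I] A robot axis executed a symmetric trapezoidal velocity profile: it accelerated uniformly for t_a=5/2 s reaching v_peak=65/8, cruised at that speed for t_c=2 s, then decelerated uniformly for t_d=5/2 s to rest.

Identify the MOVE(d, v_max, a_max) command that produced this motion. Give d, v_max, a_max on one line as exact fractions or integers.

a_max = (65/8)/(5/2) = 13/4
d_a = ½·65/8·5/2 = 325/32; d_c = 65/8·2 = 65/4
d = 2·325/32 + 65/4 = 585/16
t_c = 2 > 0 → v_max = v_peak = 65/8

d=585/16 v_max=65/8 a_max=13/4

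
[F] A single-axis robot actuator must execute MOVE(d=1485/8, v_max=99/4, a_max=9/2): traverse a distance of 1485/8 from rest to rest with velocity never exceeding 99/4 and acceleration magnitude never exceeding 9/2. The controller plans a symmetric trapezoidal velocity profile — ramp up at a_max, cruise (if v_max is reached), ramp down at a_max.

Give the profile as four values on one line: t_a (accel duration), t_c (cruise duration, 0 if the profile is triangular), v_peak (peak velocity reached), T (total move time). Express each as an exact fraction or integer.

t_a=11/2 t_c=2 v_peak=99/4 T=13

(v_max)²/a_max = (99/4)²/(9/2) = 1089/8
1485/8 ≥ 1089/8 so v_max reached
t_a = (99/4)/(9/2) = 11/2; v_peak = 99/4
d_cruise = 1485/8 − 1089/8 = 99/2; t_c = (99/2)/(99/4) = 2
T = 2·11/2 + 2 = 13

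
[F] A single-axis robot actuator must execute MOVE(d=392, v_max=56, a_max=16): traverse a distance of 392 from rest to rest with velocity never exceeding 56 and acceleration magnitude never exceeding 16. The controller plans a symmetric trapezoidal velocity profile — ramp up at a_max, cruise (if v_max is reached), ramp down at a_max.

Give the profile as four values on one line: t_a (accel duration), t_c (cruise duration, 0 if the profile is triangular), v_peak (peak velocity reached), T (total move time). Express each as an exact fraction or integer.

t_a=7/2 t_c=7/2 v_peak=56 T=21/2

v_max²/a_max = 56²/16 = 196
392 ≥ 196 ⇒ cruise phase
t_a = 56/16 = 7/2; v_peak = 56
d_cruise = 392 − 196 = 196; t_c = 196/56 = 7/2
T = 2·7/2 + 7/2 = 21/2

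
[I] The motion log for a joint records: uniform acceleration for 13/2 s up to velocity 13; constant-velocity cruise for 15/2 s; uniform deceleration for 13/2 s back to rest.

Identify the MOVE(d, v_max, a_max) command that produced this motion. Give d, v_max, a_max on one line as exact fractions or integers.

a_max = 13/(13/2) = 2
d_a = ½·13·13/2 = 169/4; d_c = 13·15/2 = 195/2
d = 2·169/4 + 195/2 = 182
t_c = 15/2 > 0 so v_max = 13

d=182 v_max=13 a_max=2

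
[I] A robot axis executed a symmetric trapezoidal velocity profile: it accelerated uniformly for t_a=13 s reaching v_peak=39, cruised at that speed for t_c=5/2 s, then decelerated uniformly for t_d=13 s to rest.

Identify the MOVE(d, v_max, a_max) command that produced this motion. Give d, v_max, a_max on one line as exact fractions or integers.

d=1209/2 v_max=39 a_max=3

a_max = 39/13 = 3
d_a = ½·39·13 = 507/2; d_c = 39·5/2 = 195/2
d = 2·507/2 + 195/2 = 1209/2
t_c = 5/2 > 0 ⇒ limit active, v_max = 39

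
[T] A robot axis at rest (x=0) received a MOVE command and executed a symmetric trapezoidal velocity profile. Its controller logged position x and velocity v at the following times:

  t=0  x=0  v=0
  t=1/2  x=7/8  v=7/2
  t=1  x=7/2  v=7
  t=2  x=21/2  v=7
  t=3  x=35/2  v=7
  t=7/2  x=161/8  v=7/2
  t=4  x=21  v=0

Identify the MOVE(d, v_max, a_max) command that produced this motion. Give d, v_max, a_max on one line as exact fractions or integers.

final state: t=4, x=21, v=0 → d = 21
a_max = (7/2−0)/(1/2−0) = 7
max v = 7 over t∈[1,3] → v_max = 7
check: 7·(1+2) = 21 ✓

d=21 v_max=7 a_max=7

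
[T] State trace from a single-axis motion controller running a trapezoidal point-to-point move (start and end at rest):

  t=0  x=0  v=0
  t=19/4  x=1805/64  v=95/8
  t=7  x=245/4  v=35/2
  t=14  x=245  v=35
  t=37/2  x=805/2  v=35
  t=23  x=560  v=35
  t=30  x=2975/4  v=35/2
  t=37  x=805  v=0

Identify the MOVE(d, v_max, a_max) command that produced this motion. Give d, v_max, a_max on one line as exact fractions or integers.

final state: t=37, x=805, v=0 → d = 805
a_max = (95/8−0)/(19/4−0) = 5/2
max v = 35 over t∈[14,23] → v_max = 35
check: 35·(14+9) = 805 ✓

d=805 v_max=35 a_max=5/2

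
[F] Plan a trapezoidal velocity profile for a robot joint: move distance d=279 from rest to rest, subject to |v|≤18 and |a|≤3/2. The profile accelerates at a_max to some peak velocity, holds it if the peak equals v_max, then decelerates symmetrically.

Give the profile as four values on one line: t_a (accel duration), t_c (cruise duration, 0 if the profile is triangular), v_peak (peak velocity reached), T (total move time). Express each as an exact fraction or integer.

t_a=12 t_c=7/2 v_peak=18 T=55/2

v_max²/a_max = 18²/(3/2) = 216
279 ≥ 216 so v_max reached
t_a = 18/(3/2) = 12; v_peak = 18
d_cruise = 279 − 216 = 63; t_c = 63/18 = 7/2
T = 2·12 + 7/2 = 55/2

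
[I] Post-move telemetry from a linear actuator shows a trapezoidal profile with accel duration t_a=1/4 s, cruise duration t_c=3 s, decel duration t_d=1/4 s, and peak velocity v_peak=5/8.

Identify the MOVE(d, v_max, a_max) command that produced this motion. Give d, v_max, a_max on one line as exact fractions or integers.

d=65/32 v_max=5/8 a_max=5/2

a_max = (5/8)/(1/4) = 5/2
d_a = ½·5/8·1/4 = 5/64; d_c = 5/8·3 = 15/8
d = 2·5/64 + 15/8 = 65/32
t_c = 3 > 0 ⇒ limit active, v_max = 5/8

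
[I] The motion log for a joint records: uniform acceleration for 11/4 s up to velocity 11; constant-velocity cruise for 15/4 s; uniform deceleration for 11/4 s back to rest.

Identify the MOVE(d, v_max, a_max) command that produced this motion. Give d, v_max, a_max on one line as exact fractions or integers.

d=143/2 v_max=11 a_max=4

a_max = 11/(11/4) = 4
d_a = ½·11·11/4 = 121/8; d_c = 11·15/4 = 165/4
d = 2·121/8 + 165/4 = 143/2
t_c = 15/4 > 0 → v_max = v_peak = 11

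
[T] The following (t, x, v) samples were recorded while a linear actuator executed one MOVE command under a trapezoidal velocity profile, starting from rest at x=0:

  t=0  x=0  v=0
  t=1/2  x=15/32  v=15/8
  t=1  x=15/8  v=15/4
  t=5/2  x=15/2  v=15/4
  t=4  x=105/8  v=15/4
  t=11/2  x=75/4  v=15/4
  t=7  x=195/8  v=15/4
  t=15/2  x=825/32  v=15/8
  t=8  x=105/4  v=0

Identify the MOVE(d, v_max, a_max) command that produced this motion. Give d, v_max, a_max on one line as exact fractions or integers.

d=105/4 v_max=15/4 a_max=15/4

final state: t=8, x=105/4, v=0 → d = 105/4
a_max = (15/8−0)/(1/2−0) = 15/4
max v = 15/4 over t∈[1,7] → v_max = 15/4
check: 15/4·(1+6) = 105/4 ✓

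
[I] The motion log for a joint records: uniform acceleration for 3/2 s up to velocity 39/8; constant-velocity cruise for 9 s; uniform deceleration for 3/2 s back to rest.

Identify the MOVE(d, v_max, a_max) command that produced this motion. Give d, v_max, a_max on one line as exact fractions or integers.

a_max = (39/8)/(3/2) = 13/4
d_a = ½·39/8·3/2 = 117/32; d_c = 39/8·9 = 351/8
d = 2·117/32 + 351/8 = 819/16
t_c = 9 > 0 → v_max = v_peak = 39/8

d=819/16 v_max=39/8 a_max=13/4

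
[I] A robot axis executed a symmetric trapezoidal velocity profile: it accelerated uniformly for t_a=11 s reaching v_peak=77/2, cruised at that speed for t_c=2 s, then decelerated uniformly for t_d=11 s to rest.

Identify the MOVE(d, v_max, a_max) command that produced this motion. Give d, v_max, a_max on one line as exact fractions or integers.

d=1001/2 v_max=77/2 a_max=7/2

a_max = (77/2)/11 = 7/2
d_a = ½·77/2·11 = 847/4; d_c = 77/2·2 = 77
d = 2·847/4 + 77 = 1001/2
t_c = 2 > 0 ⇒ limit active, v_max = 77/2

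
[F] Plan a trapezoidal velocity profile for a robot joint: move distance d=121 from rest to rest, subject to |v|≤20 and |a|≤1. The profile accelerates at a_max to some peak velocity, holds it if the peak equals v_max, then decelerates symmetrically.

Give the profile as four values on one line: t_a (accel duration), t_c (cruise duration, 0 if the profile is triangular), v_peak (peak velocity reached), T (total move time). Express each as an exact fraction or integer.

t_a=11 t_c=0 v_peak=11 T=22

v_max²/a_max = 20²/1 = 400
121 < 400 so t_c = 0
v_peak = √(121·1) = √121 = 11
t_a = 11/1 = 11; t_c = 0
T = 2·11 = 22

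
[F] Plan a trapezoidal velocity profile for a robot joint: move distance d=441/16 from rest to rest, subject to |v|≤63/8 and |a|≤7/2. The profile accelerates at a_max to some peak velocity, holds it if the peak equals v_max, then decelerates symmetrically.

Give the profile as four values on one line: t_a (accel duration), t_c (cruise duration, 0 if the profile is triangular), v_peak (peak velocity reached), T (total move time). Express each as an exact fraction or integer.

t_a=9/4 t_c=5/4 v_peak=63/8 T=23/4

v_max²/a_max = (63/8)²/(7/2) = 567/32
441/16 ≥ 567/32 ⇒ cruise phase
t_a = (63/8)/(7/2) = 9/4; v_peak = 63/8
d_cruise = 441/16 − 567/32 = 315/32; t_c = (315/32)/(63/8) = 5/4
T = 2·9/4 + 5/4 = 23/4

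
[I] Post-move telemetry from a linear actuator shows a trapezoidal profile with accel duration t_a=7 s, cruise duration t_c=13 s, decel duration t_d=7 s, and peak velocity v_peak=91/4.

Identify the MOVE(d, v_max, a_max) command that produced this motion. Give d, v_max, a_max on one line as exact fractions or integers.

d=455 v_max=91/4 a_max=13/4

a_max = (91/4)/7 = 13/4
d_a = ½·91/4·7 = 637/8; d_c = 91/4·13 = 1183/4
d = 2·637/8 + 1183/4 = 455
t_c = 13 > 0 → v_max = v_peak = 91/4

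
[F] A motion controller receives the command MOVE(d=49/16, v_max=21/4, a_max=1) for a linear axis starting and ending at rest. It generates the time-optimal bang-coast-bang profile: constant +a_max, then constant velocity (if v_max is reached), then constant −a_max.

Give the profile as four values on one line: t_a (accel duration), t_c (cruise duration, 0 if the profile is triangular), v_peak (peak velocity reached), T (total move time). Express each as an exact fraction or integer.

(v_max)²/a_max = (21/4)²/1 = 441/16
49/16 < 441/16 ⇒ no cruise
v_peak = √(49/16·1) = √(49/16) = 7/4
t_a = (7/4)/1 = 7/4; t_c = 0
T = 2·7/4 = 7/2

t_a=7/4 t_c=0 v_peak=7/4 T=7/2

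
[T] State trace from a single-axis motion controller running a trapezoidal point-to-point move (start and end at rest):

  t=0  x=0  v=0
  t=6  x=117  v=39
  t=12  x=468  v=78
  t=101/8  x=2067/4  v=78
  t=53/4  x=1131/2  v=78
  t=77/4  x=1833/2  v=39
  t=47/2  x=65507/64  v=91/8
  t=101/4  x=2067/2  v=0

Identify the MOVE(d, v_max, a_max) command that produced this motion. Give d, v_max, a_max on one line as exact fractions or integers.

final state: t=101/4, x=2067/2, v=0 → d = 2067/2
a_max = (39−0)/(6−0) = 13/2
max v = 78 over t∈[12,53/4] → v_max = 78
check: 78·(12+5/4) = 2067/2 ✓

d=2067/2 v_max=78 a_max=13/2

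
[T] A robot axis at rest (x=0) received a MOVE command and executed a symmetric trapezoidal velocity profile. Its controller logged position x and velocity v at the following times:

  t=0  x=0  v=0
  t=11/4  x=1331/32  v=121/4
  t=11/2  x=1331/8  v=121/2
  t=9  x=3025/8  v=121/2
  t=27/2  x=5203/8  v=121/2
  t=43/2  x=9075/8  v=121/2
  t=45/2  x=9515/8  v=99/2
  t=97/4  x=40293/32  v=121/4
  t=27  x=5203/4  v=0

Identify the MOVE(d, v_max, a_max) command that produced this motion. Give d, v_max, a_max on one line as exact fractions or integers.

final state: t=27, x=5203/4, v=0 → d = 5203/4
a_max = (121/4−0)/(11/4−0) = 11
max v = 121/2 over t∈[11/2,43/2] → v_max = 121/2
check: 121/2·(11/2+16) = 5203/4 ✓

d=5203/4 v_max=121/2 a_max=11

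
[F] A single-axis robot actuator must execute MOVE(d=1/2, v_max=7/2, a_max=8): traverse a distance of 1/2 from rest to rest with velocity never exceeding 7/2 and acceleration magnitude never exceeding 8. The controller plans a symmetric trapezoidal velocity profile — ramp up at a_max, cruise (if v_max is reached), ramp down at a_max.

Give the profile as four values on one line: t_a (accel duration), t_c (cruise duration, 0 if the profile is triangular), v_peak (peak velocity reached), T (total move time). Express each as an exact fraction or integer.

t_a=1/4 t_c=0 v_peak=2 T=1/2

v_max²/a_max = (7/2)²/8 = 49/32
1/2 < 49/32 → triangular
v_peak = √(1/2·8) = √4 = 2
t_a = 2/8 = 1/4; t_c = 0
T = 2·1/4 = 1/2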